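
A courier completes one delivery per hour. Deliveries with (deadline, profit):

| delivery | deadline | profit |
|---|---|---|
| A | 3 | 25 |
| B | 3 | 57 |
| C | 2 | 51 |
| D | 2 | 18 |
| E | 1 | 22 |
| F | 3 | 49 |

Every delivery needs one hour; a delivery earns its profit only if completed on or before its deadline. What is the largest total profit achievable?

157

Take jobs in profit order; each goes to the latest open slot no later than its deadline.
By profit: B(d3,57), C(d2,51), F(d3,49), A(d3,25), E(d1,22), D(d2,18)
B→slot 3; C→slot 2; F→slot 1; A skipped; E skipped; D skipped.
Profit = 49 + 51 + 57 = 157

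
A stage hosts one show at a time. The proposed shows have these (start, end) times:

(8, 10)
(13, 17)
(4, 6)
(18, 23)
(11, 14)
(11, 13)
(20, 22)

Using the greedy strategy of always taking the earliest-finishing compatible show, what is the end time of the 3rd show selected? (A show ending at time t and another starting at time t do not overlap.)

Sorted by end: (4,6)  (8,10)  (11,13)  (11,14)  (13,17)  (20,22)  (18,23)
take (4,6); take (8,10); take (11,13); take (13,17); take (20,22).
Selected: (4,6) (8,10) (11,13) (13,17) (20,22)

13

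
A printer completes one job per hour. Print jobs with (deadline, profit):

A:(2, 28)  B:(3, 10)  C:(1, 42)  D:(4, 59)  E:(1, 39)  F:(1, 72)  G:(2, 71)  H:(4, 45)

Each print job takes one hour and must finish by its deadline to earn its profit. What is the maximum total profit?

247

Profit order: F=72 G=71 D=59 H=45 C=42 E=39 A=28 B=10
Assign: F→slot 1, G→slot 2, D→slot 4, H→slot 3, C skipped, E skipped, A skipped, B skipped.
Slots: [1:F] [2:G] [3:H] [4:D]
Profit = 72 + 71 + 45 + 59 = 247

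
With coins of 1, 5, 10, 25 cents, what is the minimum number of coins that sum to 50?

50 = 2×25
Total coins = 2 = 2

2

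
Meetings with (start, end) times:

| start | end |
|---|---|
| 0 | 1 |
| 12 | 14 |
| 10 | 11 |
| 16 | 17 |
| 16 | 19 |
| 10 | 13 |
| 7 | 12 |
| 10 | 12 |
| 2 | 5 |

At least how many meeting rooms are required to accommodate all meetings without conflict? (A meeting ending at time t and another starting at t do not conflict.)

4

The answer is the maximum number of intervals overlapping at any instant.
Events (time:±→running): 0:+→1 1:-→0 2:+→1 5:-→0 7:+→1 10:+→2 10:+→3 10:+→4 … peak 4.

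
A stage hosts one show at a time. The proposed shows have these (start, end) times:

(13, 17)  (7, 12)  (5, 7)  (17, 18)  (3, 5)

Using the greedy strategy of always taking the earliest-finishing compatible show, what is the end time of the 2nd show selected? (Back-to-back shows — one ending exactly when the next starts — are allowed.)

Order by finish time; keep every interval that doesn't clash with the previous kept one.
Sorted by end: (3,5)  (5,7)  (7,12)  (13,17)  (17,18)
take (3,5); take (5,7); take (7,12); take (13,17); take (17,18).
Selected: (3,5) (5,7) (7,12) (13,17) (17,18)

7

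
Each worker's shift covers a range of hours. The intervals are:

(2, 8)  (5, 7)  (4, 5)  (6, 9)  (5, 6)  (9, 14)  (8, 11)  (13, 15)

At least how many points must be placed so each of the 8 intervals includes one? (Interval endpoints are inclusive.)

3

By right end: [4,5]  [5,6]  [5,7]  [2,8]  [6,9]  [8,11]  [9,14]  [13,15]
[4,5] uncovered → point at 5; [6,9] uncovered → point at 9; [13,15] uncovered → point at 15.
Points: 5, 9, 15 (3 total).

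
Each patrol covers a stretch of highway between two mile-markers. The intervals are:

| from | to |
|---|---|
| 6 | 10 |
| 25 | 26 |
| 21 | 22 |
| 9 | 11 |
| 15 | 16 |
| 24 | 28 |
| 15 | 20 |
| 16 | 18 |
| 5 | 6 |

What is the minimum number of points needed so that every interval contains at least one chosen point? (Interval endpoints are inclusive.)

5

Sort by right endpoint; whenever an interval is uncovered, place a point at its right end.
Sorted: [5,6] [6,10] [9,11] [15,16] [16,18] [15,20] [21,22] [25,26] [24,28]
{[5,6],[6,10]} hit by 6; {[9,11]} hit by 11; {[15,16],[16,18],[15,20]} hit by 16; {[21,22]} hit by 22; {[25,26],[24,28]} hit by 26.
Points: 6, 11, 16, 22, 26 (5 total).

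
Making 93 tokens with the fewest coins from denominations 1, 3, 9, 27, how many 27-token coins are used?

3

93 − 3×27→12 − 1×9→3 − 1×3→0
Count of 27: 3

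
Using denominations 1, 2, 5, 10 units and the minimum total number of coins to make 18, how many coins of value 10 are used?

1

Greedy: take as many of the largest coin as possible, then repeat with the remainder.
18 − 1×10→8 − 1×5→3 − 1×2→1 − 1×1→0
Count of 10: 1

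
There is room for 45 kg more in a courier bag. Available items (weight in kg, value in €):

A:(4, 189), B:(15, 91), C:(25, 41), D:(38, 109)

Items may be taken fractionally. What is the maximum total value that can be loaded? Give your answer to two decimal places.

Greedy by value/weight ratio, highest first.
Order: A (189/4=47.25) > B (91/15=6.07) > D (109/38=2.87) > C (41/25=1.64)
Fill: take A (4 @ 189) → take B (15 @ 91) → take 26/38 of D → 74.58; 45/45 used.
Total value = 354.58

354.58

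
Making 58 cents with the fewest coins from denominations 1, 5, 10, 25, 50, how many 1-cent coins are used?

Greedy: take as many of the largest coin as possible, then repeat with the remainder.
58 − 1×50→8 − 1×5→3 − 3×1→0
Count of 1: 3

3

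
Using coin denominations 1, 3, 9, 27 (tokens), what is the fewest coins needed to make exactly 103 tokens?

7

103 − 3×27→22 − 2×9→4 − 1×3→1 − 1×1→0
Total coins = 3 + 2 + 1 + 1 = 7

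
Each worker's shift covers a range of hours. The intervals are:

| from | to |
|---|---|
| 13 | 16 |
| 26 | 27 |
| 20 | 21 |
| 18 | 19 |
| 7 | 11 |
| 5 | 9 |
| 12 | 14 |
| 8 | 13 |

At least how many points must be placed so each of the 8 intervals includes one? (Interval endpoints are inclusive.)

5

Process intervals by earliest right end; each time one isn't hit yet, stab at its right endpoint.
Sorted: [5,9] [7,11] [8,13] [12,14] [13,16] [18,19] [20,21] [26,27]
{[5,9],[7,11],[8,13]} hit by 9; {[12,14],[13,16]} hit by 14; {[18,19]} hit by 19; {[20,21]} hit by 21; {[26,27]} hit by 27.
Points: 9, 14, 19, 21, 27 (5 total).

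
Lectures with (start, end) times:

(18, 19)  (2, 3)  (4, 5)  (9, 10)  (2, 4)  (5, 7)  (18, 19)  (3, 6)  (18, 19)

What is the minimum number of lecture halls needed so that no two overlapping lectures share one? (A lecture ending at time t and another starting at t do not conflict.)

3

The answer is the maximum number of intervals overlapping at any instant.
Events (time:±→running): 2:+→1 2:+→2 3:-→1 3:+→2 4:-→1 4:+→2 5:-→1 5:+→2 6:-→1 7:-→0 9:+→1 10:-→0 18:+→1 18:+→2 18:+→3 … peak 3.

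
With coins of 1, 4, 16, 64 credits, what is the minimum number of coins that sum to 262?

7

262 = 4×64 + 1×4 + 2×1
Total coins = 4 + 1 + 2 = 7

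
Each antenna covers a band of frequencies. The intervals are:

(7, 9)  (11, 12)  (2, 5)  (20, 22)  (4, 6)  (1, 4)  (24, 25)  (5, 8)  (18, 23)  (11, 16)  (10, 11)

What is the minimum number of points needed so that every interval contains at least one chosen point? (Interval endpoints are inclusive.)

5

Sort by right endpoint; whenever an interval is uncovered, place a point at its right end.
By right end: [1,4]  [2,5]  [4,6]  [5,8]  [7,9]  [10,11]  [11,12]  [11,16]  [20,22]  [18,23]  [24,25]
[1,4] uncovered → point at 4; [5,8] uncovered → point at 8; [10,11] uncovered → point at 11; [20,22] uncovered → point at 22; [24,25] uncovered → point at 25.
Points: 4, 8, 11, 22, 25 (5 total).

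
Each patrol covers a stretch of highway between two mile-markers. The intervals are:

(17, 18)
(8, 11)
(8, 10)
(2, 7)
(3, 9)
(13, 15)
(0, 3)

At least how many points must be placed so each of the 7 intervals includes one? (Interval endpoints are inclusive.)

4

Sorted: [0,3] [2,7] [3,9] [8,10] [8,11] [13,15] [17,18]
{[0,3],[2,7],[3,9]} hit by 3; {[8,10],[8,11]} hit by 10; {[13,15]} hit by 15; {[17,18]} hit by 18.
Points: 3, 10, 15, 18 (4 total).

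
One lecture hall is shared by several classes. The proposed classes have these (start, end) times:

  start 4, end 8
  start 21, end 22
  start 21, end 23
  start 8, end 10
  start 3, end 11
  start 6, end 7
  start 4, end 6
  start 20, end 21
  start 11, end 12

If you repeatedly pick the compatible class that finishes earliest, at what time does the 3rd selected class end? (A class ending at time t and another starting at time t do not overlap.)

By end time: (4,6), (6,7), (4,8), (8,10), (3,11), (11,12), (20,21), (21,22), (21,23).
Pick (4,6); next start ≥ 6 → (6,7); next start ≥ 7 → (8,10); next start ≥ 10 → (11,12); next start ≥ 12 → (20,21); next start ≥ 21 → (21,22).
Selected: (4,6) (6,7) (8,10) (11,12) (20,21) (21,22)

10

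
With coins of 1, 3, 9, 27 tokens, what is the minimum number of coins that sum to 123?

7

Use the largest denomination that fits, subtract, and repeat.
123 = 4×27 + 1×9 + 2×3
Total coins = 4 + 1 + 2 = 7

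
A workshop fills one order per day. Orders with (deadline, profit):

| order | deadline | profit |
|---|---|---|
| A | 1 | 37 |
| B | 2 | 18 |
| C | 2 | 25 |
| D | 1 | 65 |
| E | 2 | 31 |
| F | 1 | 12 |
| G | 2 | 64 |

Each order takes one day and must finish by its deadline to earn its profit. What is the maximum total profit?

129

Take jobs in profit order; each goes to the latest open slot no later than its deadline.
Profit order: D=65 G=64 A=37 E=31 C=25 B=18 F=12
Assign: D→slot 1, G→slot 2, A skipped, E skipped, C skipped, B skipped, F skipped.
Slots: [1:D] [2:G]
Profit = 65 + 64 = 129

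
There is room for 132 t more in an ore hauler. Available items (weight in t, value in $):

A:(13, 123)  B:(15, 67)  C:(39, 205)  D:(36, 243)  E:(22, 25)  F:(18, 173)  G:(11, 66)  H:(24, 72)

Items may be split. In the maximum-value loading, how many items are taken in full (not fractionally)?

Ratios (sorted): F 9.61, A 9.46, D 6.75, G 6.00, C 5.26, B 4.47, H 3.00, E 1.14
take F (18 @ 173); take A (13 @ 123); take D (36 @ 243); take G (11 @ 66); take C (39 @ 205); take B (15 @ 67). Capacity used 132/132.
6 item(s) taken whole.

6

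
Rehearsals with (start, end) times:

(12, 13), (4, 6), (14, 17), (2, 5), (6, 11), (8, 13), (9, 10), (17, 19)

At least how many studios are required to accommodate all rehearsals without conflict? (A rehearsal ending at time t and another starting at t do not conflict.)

Events (time:±→running): 2:+→1 4:+→2 5:-→1 6:-→0 6:+→1 8:+→2 9:+→3 … peak 3.

3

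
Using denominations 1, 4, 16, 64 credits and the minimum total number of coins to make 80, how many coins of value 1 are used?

80 − 1×64→16 − 1×16→0
Count of 1: 0

0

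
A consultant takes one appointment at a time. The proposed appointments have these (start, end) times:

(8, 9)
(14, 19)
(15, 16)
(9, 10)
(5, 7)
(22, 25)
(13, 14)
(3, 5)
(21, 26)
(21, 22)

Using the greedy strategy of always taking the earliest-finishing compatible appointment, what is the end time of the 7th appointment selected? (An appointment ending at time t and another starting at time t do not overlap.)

22

Greedy by earliest finish: after sorting by end time, pick each interval compatible with the last pick.
Sorted by end: (3,5)  (5,7)  (8,9)  (9,10)  (13,14)  (15,16)  (14,19)  (21,22)  (22,25)  (21,26)
take (3,5); take (5,7); take (8,9); take (9,10); take (13,14); take (15,16); take (21,22); take (22,25).
Selected: (3,5) (5,7) (8,9) (9,10) (13,14) (15,16) (21,22) (22,25)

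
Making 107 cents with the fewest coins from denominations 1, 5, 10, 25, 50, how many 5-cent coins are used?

1

Greedy: take as many of the largest coin as possible, then repeat with the remainder.
107 − 2×50→7 − 1×5→2 − 2×1→0
Count of 5: 1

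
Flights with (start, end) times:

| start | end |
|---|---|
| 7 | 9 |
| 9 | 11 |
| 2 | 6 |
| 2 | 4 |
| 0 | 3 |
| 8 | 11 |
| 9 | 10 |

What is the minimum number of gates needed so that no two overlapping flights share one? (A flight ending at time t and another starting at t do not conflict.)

The answer is the maximum number of intervals overlapping at any instant.
Events (time:±→running): 0:+→1 2:+→2 2:+→3 … peak 3.

3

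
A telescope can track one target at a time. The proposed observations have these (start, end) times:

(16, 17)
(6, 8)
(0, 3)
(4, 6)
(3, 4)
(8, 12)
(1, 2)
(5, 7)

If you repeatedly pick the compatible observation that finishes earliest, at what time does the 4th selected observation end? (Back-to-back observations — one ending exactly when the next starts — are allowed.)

8

Greedy by earliest finish: after sorting by end time, pick each interval compatible with the last pick.
By end time: (1,2), (0,3), (3,4), (4,6), (5,7), (6,8), (8,12), (16,17).
Pick (1,2); next start ≥ 2 → (3,4); next start ≥ 4 → (4,6); next start ≥ 6 → (6,8); next start ≥ 8 → (8,12); next start ≥ 12 → (16,17).
Selected: (1,2) (3,4) (4,6) (6,8) (8,12) (16,17)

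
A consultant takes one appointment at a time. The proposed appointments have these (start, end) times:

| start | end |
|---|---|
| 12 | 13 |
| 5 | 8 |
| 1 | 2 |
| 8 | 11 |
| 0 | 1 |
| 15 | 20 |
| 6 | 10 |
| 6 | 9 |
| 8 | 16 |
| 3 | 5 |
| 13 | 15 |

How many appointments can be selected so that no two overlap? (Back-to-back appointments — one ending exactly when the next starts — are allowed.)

8

Sorted by end: (0,1)  (1,2)  (3,5)  (5,8)  (6,9)  (6,10)  (8,11)  (12,13)  (13,15)  (8,16)  (15,20)
take (0,1); take (1,2); take (3,5); take (5,8); take (8,11); take (12,13); take (13,15); take (15,20).
Selected 8 appointments.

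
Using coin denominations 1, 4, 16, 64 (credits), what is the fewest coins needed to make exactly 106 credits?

106 − 1×64→42 − 2×16→10 − 2×4→2 − 2×1→0
Total coins = 1 + 2 + 2 + 2 = 7

7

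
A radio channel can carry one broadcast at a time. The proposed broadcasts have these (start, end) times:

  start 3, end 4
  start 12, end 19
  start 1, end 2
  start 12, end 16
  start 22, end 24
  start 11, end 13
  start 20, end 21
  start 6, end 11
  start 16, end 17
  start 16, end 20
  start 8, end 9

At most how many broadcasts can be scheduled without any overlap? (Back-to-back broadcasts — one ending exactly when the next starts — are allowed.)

By end time: (1,2), (3,4), (8,9), (6,11), (11,13), (12,16), (16,17), (12,19), (16,20), (20,21), (22,24).
Pick (1,2); next start ≥ 2 → (3,4); next start ≥ 4 → (8,9); next start ≥ 9 → (11,13); next start ≥ 13 → (16,17); next start ≥ 17 → (20,21); next start ≥ 21 → (22,24).
Selected 7 broadcasts.

7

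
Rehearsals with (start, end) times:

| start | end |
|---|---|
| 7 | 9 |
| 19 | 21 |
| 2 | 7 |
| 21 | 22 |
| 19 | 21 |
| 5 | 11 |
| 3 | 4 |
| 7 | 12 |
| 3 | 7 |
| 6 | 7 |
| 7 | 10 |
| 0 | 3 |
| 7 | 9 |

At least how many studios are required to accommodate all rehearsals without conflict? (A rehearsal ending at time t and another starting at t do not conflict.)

5

Count concurrent intervals with a sweep; the peak is the room count.
Events (time:±→running): 0:+→1 2:+→2 3:-→1 3:+→2 3:+→3 4:-→2 5:+→3 6:+→4 7:-→3 7:-→2 7:-→1 7:+→2 7:+→3 7:+→4 7:+→5 … peak 5.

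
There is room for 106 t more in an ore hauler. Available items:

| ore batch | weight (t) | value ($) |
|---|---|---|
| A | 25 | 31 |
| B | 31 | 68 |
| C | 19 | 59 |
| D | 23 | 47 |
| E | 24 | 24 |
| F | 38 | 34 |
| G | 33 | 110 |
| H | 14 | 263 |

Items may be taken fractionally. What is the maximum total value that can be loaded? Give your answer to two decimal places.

Sort by value per unit weight and fill in that order.
Ratios (sorted): H 18.79, G 3.33, C 3.11, B 2.19, D 2.04, A 1.24, E 1.00, F 0.89
take H (14 @ 263); take G (33 @ 110); take C (19 @ 59); take B (31 @ 68); take 9/23 of D → 18.39. Capacity used 106/106.
Total value = 518.39

518.39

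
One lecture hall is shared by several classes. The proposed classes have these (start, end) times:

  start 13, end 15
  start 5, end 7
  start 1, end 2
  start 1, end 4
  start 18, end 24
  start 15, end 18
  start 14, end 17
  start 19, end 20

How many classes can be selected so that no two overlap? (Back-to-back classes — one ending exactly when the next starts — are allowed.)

Sort by end time and greedily take each interval whose start is ≥ the last chosen end.
By end time: (1,2), (1,4), (5,7), (13,15), (14,17), (15,18), (19,20), (18,24).
Pick (1,2); next start ≥ 2 → (5,7); next start ≥ 7 → (13,15); next start ≥ 15 → (15,18); next start ≥ 18 → (19,20).
Selected 5 classes.

5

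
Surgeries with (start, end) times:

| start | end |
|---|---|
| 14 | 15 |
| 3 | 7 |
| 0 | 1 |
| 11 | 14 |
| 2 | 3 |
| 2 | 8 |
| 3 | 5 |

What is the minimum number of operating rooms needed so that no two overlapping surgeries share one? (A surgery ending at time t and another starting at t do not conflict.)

3

Events (time:±→running): 0:+→1 1:-→0 2:+→1 2:+→2 3:-→1 3:+→2 3:+→3 … peak 3.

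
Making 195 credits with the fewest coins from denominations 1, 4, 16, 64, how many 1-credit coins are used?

3

Greedy: take as many of the largest coin as possible, then repeat with the remainder.
195 = 3×64 + 3×1
Count of 1: 3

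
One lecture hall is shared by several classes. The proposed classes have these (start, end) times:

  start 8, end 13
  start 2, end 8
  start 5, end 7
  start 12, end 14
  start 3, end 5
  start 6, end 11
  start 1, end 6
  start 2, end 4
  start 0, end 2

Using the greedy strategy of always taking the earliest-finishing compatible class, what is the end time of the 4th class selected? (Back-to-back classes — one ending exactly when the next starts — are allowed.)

Order by finish time; keep every interval that doesn't clash with the previous kept one.
Sorted by end: (0,2)  (2,4)  (3,5)  (1,6)  (5,7)  (2,8)  (6,11)  (8,13)  (12,14)
take (0,2); take (2,4); skip (1,6); take (5,7); take (8,13).
Selected: (0,2) (2,4) (5,7) (8,13)

13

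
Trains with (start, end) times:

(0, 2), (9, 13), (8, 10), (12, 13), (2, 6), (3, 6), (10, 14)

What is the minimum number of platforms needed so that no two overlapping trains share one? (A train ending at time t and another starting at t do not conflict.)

starts: [0, 2, 3, 8, 9, 10, 12]
ends:   [2, 6, 6, 10, 13, 13, 14]
s0→1 e2→0 s2→1 s3→2 e6→1 e6→0 s8→1 s9→2 e10→1 s10→2 s12→3  — peak 3.

3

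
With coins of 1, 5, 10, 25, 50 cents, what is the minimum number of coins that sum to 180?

Greedy: take as many of the largest coin as possible, then repeat with the remainder.
180 − 3×50→30 − 1×25→5 − 1×5→0
Total coins = 3 + 1 + 1 = 5

5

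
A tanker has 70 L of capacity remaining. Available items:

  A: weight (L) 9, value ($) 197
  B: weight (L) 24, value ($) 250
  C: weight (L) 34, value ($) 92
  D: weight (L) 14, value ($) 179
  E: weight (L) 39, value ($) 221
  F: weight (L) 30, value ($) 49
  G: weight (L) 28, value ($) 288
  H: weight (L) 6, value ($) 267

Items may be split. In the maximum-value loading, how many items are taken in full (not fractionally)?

Sort by value per unit weight and fill in that order.
Order: H (267/6=44.50) > A (197/9=21.89) > D (179/14=12.79) > B (250/24=10.42) > G (288/28=10.29) > E (221/39=5.67) > C (92/34=2.71) > F (49/30=1.63)
Fill: take H (6 @ 267) → take A (9 @ 197) → take D (14 @ 179) → take B (24 @ 250) → take 17/28 of G → 174.86; 70/70 used.
4 item(s) taken whole; one partial (take 17/28 of G).

4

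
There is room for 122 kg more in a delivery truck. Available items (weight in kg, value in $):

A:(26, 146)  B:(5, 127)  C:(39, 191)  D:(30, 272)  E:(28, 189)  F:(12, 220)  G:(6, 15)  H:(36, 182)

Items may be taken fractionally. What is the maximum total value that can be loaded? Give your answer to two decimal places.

Greedy by value/weight ratio, highest first.
Order: B (127/5=25.40) > F (220/12=18.33) > D (272/30=9.07) > E (189/28=6.75) > A (146/26=5.62) > H (182/36=5.06) > C (191/39=4.90) > G (15/6=2.50)
Fill: take B (5 @ 127) → take F (12 @ 220) → take D (30 @ 272) → take E (28 @ 189) → take A (26 @ 146) → take 21/36 of H → 106.17; 122/122 used.
Total value = 1060.17

1060.17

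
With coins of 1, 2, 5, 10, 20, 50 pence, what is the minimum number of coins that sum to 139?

Use the largest denomination that fits, subtract, and repeat.
139 − 2×50→39 − 1×20→19 − 1×10→9 − 1×5→4 − 2×2→0
Total coins = 2 + 1 + 1 + 1 + 2 = 7

7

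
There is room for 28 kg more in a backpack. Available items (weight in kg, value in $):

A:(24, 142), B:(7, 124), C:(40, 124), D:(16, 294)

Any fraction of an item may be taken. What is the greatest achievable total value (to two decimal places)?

Sort by value per unit weight and fill in that order.
Ratios (sorted): D 18.38, B 17.71, A 5.92, C 3.10
take D (16 @ 294); take B (7 @ 124); take 5/24 of A → 29.58. Capacity used 28/28.
Total value = 447.58

447.58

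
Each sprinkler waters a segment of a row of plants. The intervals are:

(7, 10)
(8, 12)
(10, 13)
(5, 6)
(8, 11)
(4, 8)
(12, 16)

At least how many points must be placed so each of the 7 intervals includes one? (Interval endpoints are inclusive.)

3

Sort by right endpoint; whenever an interval is uncovered, place a point at its right end.
By right end: [5,6]  [4,8]  [7,10]  [8,11]  [8,12]  [10,13]  [12,16]
[5,6] uncovered → point at 6; [7,10] uncovered → point at 10; [12,16] uncovered → point at 16.
Points: 6, 10, 16 (3 total).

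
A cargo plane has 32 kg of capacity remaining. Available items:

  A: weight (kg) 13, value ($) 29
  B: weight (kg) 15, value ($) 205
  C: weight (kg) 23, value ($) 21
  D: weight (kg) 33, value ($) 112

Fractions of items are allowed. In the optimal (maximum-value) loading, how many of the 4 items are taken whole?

1

Sort by value per unit weight and fill in that order.
Ratios (sorted): B 13.67, D 3.39, A 2.23, C 0.91
take B (15 @ 205); take 17/33 of D → 57.70. Capacity used 32/32.
1 item(s) taken whole; one partial (take 17/33 of D).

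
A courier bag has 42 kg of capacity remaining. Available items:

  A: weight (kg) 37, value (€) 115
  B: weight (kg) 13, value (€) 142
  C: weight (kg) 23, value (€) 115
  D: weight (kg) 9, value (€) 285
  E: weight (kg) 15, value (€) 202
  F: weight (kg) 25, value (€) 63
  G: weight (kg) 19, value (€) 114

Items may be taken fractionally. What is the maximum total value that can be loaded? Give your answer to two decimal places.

659.00

Sort by value per unit weight and fill in that order.
Ratios (sorted): D 31.67, E 13.47, B 10.92, G 6.00, C 5.00, A 3.11, F 2.52
take D (9 @ 285); take E (15 @ 202); take B (13 @ 142); take 5/19 of G → 30.00. Capacity used 42/42.
Total value = 659.00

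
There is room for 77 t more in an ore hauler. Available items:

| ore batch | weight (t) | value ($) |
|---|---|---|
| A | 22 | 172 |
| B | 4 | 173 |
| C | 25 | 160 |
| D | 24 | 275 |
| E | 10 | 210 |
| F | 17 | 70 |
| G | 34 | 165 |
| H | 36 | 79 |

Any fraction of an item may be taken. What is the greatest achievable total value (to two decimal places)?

938.80

Greedy by value/weight ratio, highest first.
Order: B (173/4=43.25) > E (210/10=21.00) > D (275/24=11.46) > A (172/22=7.82) > C (160/25=6.40) > G (165/34=4.85) > F (70/17=4.12) > H (79/36=2.19)
Fill: take B (4 @ 173) → take E (10 @ 210) → take D (24 @ 275) → take A (22 @ 172) → take 17/25 of C → 108.80; 77/77 used.
Total value = 938.80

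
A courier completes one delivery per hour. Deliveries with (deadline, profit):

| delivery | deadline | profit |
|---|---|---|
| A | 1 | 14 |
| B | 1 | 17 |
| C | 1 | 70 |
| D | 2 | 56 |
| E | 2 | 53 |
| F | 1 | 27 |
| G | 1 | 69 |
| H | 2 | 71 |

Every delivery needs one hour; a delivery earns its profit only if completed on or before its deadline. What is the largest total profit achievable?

By profit: H(d2,71), C(d1,70), G(d1,69), D(d2,56), E(d2,53), F(d1,27), B(d1,17), A(d1,14)
H→slot 2; C→slot 1; G skipped; D skipped; E skipped; F skipped; B skipped; A skipped.
Profit = 70 + 71 = 141

141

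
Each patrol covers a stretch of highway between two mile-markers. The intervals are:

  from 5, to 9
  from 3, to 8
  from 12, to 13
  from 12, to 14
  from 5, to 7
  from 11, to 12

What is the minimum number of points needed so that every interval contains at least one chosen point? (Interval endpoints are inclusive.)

2

Sort by right endpoint; whenever an interval is uncovered, place a point at its right end.
Sorted: [5,7] [3,8] [5,9] [11,12] [12,13] [12,14]
{[5,7],[3,8],[5,9]} hit by 7; {[11,12],[12,13],[12,14]} hit by 12.
Points: 7, 12 (2 total).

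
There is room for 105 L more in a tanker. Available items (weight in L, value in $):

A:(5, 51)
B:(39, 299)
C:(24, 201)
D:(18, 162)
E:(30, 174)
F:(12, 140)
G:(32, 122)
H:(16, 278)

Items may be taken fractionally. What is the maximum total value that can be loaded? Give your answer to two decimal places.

1062.00

Greedy by value/weight ratio, highest first.
Order: H (278/16=17.38) > F (140/12=11.67) > A (51/5=10.20) > D (162/18=9.00) > C (201/24=8.38) > B (299/39=7.67) > E (174/30=5.80) > G (122/32=3.81)
Fill: take H (16 @ 278) → take F (12 @ 140) → take A (5 @ 51) → take D (18 @ 162) → take C (24 @ 201) → take 30/39 of B → 230.00; 105/105 used.
Total value = 1062.00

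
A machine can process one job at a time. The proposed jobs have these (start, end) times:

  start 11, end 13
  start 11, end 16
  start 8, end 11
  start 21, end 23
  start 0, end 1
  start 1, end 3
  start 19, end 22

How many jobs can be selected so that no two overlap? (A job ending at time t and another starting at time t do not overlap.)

Order by finish time; keep every interval that doesn't clash with the previous kept one.
By end time: (0,1), (1,3), (8,11), (11,13), (11,16), (19,22), (21,23).
Pick (0,1); next start ≥ 1 → (1,3); next start ≥ 3 → (8,11); next start ≥ 11 → (11,13); next start ≥ 13 → (19,22).
Selected 5 jobs.

5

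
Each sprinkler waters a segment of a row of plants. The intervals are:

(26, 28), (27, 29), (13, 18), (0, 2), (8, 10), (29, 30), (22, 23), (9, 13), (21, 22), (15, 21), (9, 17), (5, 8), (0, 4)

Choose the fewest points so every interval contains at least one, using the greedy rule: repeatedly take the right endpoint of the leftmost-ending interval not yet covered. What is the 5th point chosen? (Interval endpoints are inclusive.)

23

Process intervals by earliest right end; each time one isn't hit yet, stab at its right endpoint.
By right end: [0,2]  [0,4]  [5,8]  [8,10]  [9,13]  [9,17]  [13,18]  [15,21]  [21,22]  [22,23]  [26,28]  [27,29]  [29,30]
[0,2] uncovered → point at 2; [5,8] uncovered → point at 8; [9,13] uncovered → point at 13; [15,21] uncovered → point at 21; [22,23] uncovered → point at 23; [26,28] uncovered → point at 28; [29,30] uncovered → point at 30.
Points: 2, 8, 13, 21, 23, 28, 30 (7 total).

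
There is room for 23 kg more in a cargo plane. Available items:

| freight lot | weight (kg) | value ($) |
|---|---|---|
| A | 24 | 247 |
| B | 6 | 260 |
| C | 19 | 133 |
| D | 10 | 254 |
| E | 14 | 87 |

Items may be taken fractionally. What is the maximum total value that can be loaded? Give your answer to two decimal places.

Order: B (260/6=43.33) > D (254/10=25.40) > A (247/24=10.29) > C (133/19=7.00) > E (87/14=6.21)
Fill: take B (6 @ 260) → take D (10 @ 254) → take 7/24 of A → 72.04; 23/23 used.
Total value = 586.04

586.04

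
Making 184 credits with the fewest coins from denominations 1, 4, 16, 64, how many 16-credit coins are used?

3

184 − 2×64→56 − 3×16→8 − 2×4→0
Count of 16: 3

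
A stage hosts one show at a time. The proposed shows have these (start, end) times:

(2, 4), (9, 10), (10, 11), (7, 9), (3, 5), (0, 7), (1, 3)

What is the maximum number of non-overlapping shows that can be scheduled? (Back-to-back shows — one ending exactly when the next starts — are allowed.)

Sorted by end: (1,3)  (2,4)  (3,5)  (0,7)  (7,9)  (9,10)  (10,11)
take (1,3); skip (2,4); take (3,5); take (7,9); take (9,10); take (10,11).
Selected 5 shows.

5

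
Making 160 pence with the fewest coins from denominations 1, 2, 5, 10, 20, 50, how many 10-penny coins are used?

Greedy: take as many of the largest coin as possible, then repeat with the remainder.
160 − 3×50→10 − 1×10→0
Count of 10: 1

1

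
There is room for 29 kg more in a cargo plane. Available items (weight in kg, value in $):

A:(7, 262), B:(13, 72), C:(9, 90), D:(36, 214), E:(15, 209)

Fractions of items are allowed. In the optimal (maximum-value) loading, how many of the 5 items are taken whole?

Order: A (262/7=37.43) > E (209/15=13.93) > C (90/9=10.00) > D (214/36=5.94) > B (72/13=5.54)
Fill: take A (7 @ 262) → take E (15 @ 209) → take 7/9 of C → 70.00; 29/29 used.
2 item(s) taken whole; one partial (take 7/9 of C).

2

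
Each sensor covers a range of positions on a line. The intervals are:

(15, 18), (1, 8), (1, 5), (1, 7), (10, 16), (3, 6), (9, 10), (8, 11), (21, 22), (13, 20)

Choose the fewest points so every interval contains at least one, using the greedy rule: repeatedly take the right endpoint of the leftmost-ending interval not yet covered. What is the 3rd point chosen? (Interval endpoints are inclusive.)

18

Sort by right endpoint; whenever an interval is uncovered, place a point at its right end.
Sorted: [1,5] [3,6] [1,7] [1,8] [9,10] [8,11] [10,16] [15,18] [13,20] [21,22]
{[1,5],[3,6],[1,7],[1,8]} hit by 5; {[9,10],[8,11],[10,16]} hit by 10; {[15,18],[13,20]} hit by 18; {[21,22]} hit by 22.
Points: 5, 10, 18, 22 (4 total).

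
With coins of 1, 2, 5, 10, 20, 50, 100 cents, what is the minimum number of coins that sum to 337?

Greedy: take as many of the largest coin as possible, then repeat with the remainder.
337 = 3×100 + 1×20 + 1×10 + 1×5 + 1×2
Total coins = 3 + 1 + 1 + 1 + 1 = 7

7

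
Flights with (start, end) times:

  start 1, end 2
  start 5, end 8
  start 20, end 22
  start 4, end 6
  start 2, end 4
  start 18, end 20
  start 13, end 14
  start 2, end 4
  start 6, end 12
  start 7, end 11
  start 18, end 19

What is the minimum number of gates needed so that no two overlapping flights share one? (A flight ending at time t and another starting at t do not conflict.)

3

The answer is the maximum number of intervals overlapping at any instant.
Events (time:±→running): 1:+→1 2:-→0 2:+→1 2:+→2 4:-→1 4:-→0 4:+→1 5:+→2 6:-→1 6:+→2 7:+→3 … peak 3.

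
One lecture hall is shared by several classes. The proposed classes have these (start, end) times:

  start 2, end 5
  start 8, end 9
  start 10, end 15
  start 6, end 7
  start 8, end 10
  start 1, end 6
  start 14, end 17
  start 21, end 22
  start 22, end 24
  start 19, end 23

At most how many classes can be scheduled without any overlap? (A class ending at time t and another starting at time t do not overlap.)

6

Sorted by end: (2,5)  (1,6)  (6,7)  (8,9)  (8,10)  (10,15)  (14,17)  (21,22)  (19,23)  (22,24)
take (2,5); skip (1,6); take (6,7); take (8,9); take (10,15); skip (14,17); take (21,22); take (22,24).
Selected 6 classes.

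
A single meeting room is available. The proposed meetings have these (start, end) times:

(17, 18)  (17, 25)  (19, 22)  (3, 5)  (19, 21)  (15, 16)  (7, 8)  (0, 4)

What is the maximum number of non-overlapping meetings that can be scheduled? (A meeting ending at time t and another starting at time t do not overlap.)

Order by finish time; keep every interval that doesn't clash with the previous kept one.
Sorted by end: (0,4)  (3,5)  (7,8)  (15,16)  (17,18)  (19,21)  (19,22)  (17,25)
take (0,4); take (7,8); take (15,16); take (17,18); take (19,21).
Selected 5 meetings.

5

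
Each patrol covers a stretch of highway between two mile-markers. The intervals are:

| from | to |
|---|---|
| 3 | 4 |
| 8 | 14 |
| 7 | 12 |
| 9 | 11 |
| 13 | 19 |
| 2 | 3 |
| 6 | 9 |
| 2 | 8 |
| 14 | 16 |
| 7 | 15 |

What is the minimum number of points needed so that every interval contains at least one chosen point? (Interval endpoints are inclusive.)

3

Sort by right endpoint; whenever an interval is uncovered, place a point at its right end.
By right end: [2,3]  [3,4]  [2,8]  [6,9]  [9,11]  [7,12]  [8,14]  [7,15]  [14,16]  [13,19]
[2,3] uncovered → point at 3; [6,9] uncovered → point at 9; [14,16] uncovered → point at 16.
Points: 3, 9, 16 (3 total).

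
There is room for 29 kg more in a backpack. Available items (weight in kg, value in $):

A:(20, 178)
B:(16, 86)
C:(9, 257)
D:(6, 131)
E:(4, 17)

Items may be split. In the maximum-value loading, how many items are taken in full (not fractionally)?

2

Sort by value per unit weight and fill in that order.
Ratios (sorted): C 28.56, D 21.83, A 8.90, B 5.38, E 4.25
take C (9 @ 257); take D (6 @ 131); take 14/20 of A → 124.60. Capacity used 29/29.
2 item(s) taken whole; one partial (take 14/20 of A).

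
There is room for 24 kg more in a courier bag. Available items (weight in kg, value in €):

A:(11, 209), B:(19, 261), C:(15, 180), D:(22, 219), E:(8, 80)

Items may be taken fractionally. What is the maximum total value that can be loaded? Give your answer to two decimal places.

387.58

Ratios (sorted): A 19.00, B 13.74, C 12.00, E 10.00, D 9.95
take A (11 @ 209); take 13/19 of B → 178.58. Capacity used 24/24.
Total value = 387.58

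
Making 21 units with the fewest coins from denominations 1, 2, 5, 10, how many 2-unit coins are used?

0

21 = 2×10 + 1×1
Count of 2: 0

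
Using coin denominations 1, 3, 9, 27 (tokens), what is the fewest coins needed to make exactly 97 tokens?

Use the largest denomination that fits, subtract, and repeat.
97 = 3×27 + 1×9 + 2×3 + 1×1
Total coins = 3 + 1 + 2 + 1 = 7

7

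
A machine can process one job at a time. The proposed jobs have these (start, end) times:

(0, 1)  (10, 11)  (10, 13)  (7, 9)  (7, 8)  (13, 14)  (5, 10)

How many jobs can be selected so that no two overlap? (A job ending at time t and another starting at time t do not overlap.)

Greedy by earliest finish: after sorting by end time, pick each interval compatible with the last pick.
By end time: (0,1), (7,8), (7,9), (5,10), (10,11), (10,13), (13,14).
Pick (0,1); next start ≥ 1 → (7,8); next start ≥ 8 → (10,11); next start ≥ 11 → (13,14).
Selected 4 jobs.

4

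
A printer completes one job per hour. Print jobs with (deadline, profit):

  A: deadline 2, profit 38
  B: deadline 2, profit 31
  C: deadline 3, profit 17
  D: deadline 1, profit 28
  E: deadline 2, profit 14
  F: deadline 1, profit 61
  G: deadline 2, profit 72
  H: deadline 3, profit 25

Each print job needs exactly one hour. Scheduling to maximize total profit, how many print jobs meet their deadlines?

3

Sort by profit descending; place each in the latest free slot ≤ its deadline.
By profit: G(d2,72), F(d1,61), A(d2,38), B(d2,31), D(d1,28), H(d3,25), C(d3,17), E(d2,14)
G→slot 2; F→slot 1; A skipped; B skipped; D skipped; H→slot 3; C skipped; E skipped.
3 of 8 scheduled.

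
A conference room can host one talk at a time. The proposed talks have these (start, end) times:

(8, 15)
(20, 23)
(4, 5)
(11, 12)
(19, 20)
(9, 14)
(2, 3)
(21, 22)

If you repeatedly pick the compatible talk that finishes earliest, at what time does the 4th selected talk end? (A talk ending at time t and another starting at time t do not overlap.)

20

Sorted by end: (2,3)  (4,5)  (11,12)  (9,14)  (8,15)  (19,20)  (21,22)  (20,23)
take (2,3); take (4,5); take (11,12); take (19,20); take (21,22); skip (20,23).
Selected: (2,3) (4,5) (11,12) (19,20) (21,22)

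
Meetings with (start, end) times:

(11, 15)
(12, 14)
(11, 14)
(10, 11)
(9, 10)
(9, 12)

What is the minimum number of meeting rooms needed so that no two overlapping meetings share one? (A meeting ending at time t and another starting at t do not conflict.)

starts: [9, 9, 10, 11, 11, 12]
ends:   [10, 11, 12, 14, 14, 15]
s9→1 s9→2 e10→1 s10→2 e11→1 s11→2 s11→3  — peak 3.

3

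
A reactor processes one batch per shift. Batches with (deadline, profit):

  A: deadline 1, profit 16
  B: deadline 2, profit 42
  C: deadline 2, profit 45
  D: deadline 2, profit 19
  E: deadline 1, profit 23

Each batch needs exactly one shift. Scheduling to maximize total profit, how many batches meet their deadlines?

2

Sort by profit descending; place each in the latest free slot ≤ its deadline.
Profit order: C=45 B=42 E=23 D=19 A=16
Assign: C→slot 2, B→slot 1, E skipped, D skipped, A skipped.
Slots: [1:B] [2:C]
2 of 5 scheduled.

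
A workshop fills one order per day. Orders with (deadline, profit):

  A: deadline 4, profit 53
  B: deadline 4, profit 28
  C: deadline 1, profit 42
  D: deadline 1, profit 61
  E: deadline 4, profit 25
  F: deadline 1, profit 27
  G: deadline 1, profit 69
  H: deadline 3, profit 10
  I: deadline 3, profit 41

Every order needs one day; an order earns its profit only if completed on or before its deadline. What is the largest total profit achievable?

Sort by profit descending; place each in the latest free slot ≤ its deadline.
By profit: G(d1,69), D(d1,61), A(d4,53), C(d1,42), I(d3,41), B(d4,28), F(d1,27), E(d4,25), H(d3,10)
G→slot 1; D skipped; A→slot 4; C skipped; I→slot 3; B→slot 2; F skipped; E skipped; H skipped.
Profit = 69 + 28 + 41 + 53 = 191

191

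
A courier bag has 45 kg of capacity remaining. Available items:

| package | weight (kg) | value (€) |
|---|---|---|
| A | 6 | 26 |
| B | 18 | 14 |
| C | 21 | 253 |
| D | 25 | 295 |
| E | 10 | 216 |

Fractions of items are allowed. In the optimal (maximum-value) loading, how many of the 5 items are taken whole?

2

Sort by value per unit weight and fill in that order.
Ratios (sorted): E 21.60, C 12.05, D 11.80, A 4.33, B 0.78
take E (10 @ 216); take C (21 @ 253); take 14/25 of D → 165.20. Capacity used 45/45.
2 item(s) taken whole; one partial (take 14/25 of D).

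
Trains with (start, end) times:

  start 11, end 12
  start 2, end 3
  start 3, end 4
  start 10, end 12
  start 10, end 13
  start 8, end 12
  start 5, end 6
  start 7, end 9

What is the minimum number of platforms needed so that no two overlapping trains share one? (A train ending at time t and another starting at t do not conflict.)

4

starts: [2, 3, 5, 7, 8, 10, 10, 11]
ends:   [3, 4, 6, 9, 12, 12, 12, 13]
s2→1 e3→0 s3→1 e4→0 s5→1 e6→0 s7→1 s8→2 e9→1 s10→2 s10→3 s11→4  — peak 4.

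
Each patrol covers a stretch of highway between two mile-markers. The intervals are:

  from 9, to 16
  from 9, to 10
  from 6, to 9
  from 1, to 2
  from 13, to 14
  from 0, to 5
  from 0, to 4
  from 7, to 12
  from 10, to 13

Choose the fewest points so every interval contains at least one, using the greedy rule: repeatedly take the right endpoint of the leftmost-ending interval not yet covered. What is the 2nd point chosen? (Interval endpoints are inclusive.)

9

Sort by right endpoint; whenever an interval is uncovered, place a point at its right end.
By right end: [1,2]  [0,4]  [0,5]  [6,9]  [9,10]  [7,12]  [10,13]  [13,14]  [9,16]
[1,2] uncovered → point at 2; [6,9] uncovered → point at 9; [10,13] uncovered → point at 13.
Points: 2, 9, 13 (3 total).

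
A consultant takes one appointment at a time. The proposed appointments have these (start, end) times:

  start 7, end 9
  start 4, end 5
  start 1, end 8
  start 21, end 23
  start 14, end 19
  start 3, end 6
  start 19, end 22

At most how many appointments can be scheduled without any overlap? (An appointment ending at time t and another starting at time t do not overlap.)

Greedy by earliest finish: after sorting by end time, pick each interval compatible with the last pick.
Sorted by end: (4,5)  (3,6)  (1,8)  (7,9)  (14,19)  (19,22)  (21,23)
take (4,5); take (7,9); take (14,19); take (19,22).
Selected 4 appointments.

4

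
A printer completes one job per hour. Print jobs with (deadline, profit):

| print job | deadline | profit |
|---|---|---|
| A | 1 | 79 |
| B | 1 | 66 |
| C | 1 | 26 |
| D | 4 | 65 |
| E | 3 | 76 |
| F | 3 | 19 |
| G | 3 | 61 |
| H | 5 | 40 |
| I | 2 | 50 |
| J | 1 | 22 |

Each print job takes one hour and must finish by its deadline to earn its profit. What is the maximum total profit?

Take jobs in profit order; each goes to the latest open slot no later than its deadline.
Profit order: A=79 E=76 B=66 D=65 G=61 I=50 H=40 C=26 J=22 F=19
Assign: A→slot 1, E→slot 3, B skipped, D→slot 4, G→slot 2, I skipped, H→slot 5, C skipped, J skipped, F skipped.
Slots: [1:A] [2:G] [3:E] [4:D] [5:H]
Profit = 79 + 61 + 76 + 65 + 40 = 321

321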